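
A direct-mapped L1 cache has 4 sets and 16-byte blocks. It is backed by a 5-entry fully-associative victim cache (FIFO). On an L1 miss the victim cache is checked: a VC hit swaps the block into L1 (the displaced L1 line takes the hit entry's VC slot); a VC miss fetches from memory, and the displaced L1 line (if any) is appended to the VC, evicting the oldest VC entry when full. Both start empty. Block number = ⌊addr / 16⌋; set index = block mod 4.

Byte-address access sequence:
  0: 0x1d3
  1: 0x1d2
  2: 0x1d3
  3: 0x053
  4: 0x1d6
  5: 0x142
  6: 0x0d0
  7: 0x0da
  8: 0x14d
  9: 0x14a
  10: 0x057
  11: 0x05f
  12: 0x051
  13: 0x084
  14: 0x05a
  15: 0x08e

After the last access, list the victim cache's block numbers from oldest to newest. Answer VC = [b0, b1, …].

VC = [13, 29, 20]

0: 0x1d3 (blk 29, set 1) → MISS  vc=[]
1: 0x1d2 (blk 29, set 1) → L1-HIT  vc=[]
2: 0x1d3 (blk 29, set 1) → L1-HIT  vc=[]
3: 0x53 (blk 5, set 1) → MISS  vc=[29]
4: 0x1d6 (blk 29, set 1) → VC-HIT  vc=[5]
5: 0x142 (blk 20, set 0) → MISS  vc=[5]
6: 0xd0 (blk 13, set 1) → MISS  vc=[5, 29]
7: 0xda (blk 13, set 1) → L1-HIT  vc=[5, 29]
8: 0x14d (blk 20, set 0) → L1-HIT  vc=[5, 29]
9: 0x14a (blk 20, set 0) → L1-HIT  vc=[5, 29]
10: 0x57 (blk 5, set 1) → VC-HIT  vc=[13, 29]
11: 0x5f (blk 5, set 1) → L1-HIT  vc=[13, 29]
12: 0x51 (blk 5, set 1) → L1-HIT  vc=[13, 29]
13: 0x84 (blk 8, set 0) → MISS  vc=[13, 29, 20]
14: 0x5a (blk 5, set 1) → L1-HIT  vc=[13, 29, 20]
15: 0x8e (blk 8, set 0) → L1-HIT  vc=[13, 29, 20]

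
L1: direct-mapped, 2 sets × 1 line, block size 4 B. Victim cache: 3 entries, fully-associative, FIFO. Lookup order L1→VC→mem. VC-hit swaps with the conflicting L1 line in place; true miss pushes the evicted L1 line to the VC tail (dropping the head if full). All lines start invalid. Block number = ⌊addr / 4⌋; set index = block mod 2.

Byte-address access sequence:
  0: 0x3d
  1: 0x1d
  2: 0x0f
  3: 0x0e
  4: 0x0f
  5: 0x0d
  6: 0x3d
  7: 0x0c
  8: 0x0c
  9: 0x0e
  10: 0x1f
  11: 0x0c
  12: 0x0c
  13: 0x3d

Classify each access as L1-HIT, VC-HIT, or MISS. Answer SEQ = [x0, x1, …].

SEQ = [MISS, MISS, MISS, L1-HIT, L1-HIT, L1-HIT, VC-HIT, VC-HIT, L1-HIT, L1-HIT, VC-HIT, VC-HIT, L1-HIT, VC-HIT]

#0 0x3d→b15/s1 MISS; vc=[]
#1 0x1d→b7/s1 MISS; vc=[15]
#2 0xf→b3/s1 MISS; vc=[15,7]
#3 0xe→b3/s1 L1-HIT; vc=[15,7]
#4 0xf→b3/s1 L1-HIT; vc=[15,7]
#5 0xd→b3/s1 L1-HIT; vc=[15,7]
#6 0x3d→b15/s1 VC-HIT; vc=[3,7]
#7 0xc→b3/s1 VC-HIT; vc=[15,7]
#8 0xc→b3/s1 L1-HIT; vc=[15,7]
#9 0xe→b3/s1 L1-HIT; vc=[15,7]
#10 0x1f→b7/s1 VC-HIT; vc=[15,3]
#11 0xc→b3/s1 VC-HIT; vc=[15,7]
#12 0xc→b3/s1 L1-HIT; vc=[15,7]
#13 0x3d→b15/s1 VC-HIT; vc=[3,7]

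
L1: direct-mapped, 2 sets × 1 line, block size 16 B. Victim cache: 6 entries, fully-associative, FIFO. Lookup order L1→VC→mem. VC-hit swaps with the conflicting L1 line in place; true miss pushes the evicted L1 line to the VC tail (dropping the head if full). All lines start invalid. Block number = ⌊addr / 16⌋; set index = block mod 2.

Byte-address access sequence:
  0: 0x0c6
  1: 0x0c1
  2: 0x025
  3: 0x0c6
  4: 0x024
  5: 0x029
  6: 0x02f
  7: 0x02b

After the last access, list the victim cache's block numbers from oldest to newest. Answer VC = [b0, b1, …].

  [0] addr=0xc6 blk=12 s=0: MISS | VC []
  [1] addr=0xc1 blk=12 s=0: L1-HIT | VC []
  [2] addr=0x25 blk=2 s=0: MISS | VC [12]
  [3] addr=0xc6 blk=12 s=0: VC-HIT | VC [2]
  [4] addr=0x24 blk=2 s=0: VC-HIT | VC [12]
  [5] addr=0x29 blk=2 s=0: L1-HIT | VC [12]
  [6] addr=0x2f blk=2 s=0: L1-HIT | VC [12]
  [7] addr=0x2b blk=2 s=0: L1-HIT | VC [12]

VC = [12]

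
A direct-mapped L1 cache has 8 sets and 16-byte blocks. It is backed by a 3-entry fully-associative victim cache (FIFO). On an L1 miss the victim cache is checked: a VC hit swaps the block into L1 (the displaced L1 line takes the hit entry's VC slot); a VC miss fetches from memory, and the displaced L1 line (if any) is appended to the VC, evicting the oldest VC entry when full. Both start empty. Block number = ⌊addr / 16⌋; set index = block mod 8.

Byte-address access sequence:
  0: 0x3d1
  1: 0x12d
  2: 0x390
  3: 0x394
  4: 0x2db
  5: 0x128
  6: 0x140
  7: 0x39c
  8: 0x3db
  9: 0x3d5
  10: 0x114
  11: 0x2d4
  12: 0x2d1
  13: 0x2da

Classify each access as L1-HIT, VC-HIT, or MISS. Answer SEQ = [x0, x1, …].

SEQ = [MISS, MISS, MISS, L1-HIT, MISS, L1-HIT, MISS, L1-HIT, VC-HIT, L1-HIT, MISS, VC-HIT, L1-HIT, L1-HIT]

  [0] addr=0x3d1 blk=61 s=5: MISS | VC []
  [1] addr=0x12d blk=18 s=2: MISS | VC []
  [2] addr=0x390 blk=57 s=1: MISS | VC []
  [3] addr=0x394 blk=57 s=1: L1-HIT | VC []
  [4] addr=0x2db blk=45 s=5: MISS | VC [61]
  [5] addr=0x128 blk=18 s=2: L1-HIT | VC [61]
  [6] addr=0x140 blk=20 s=4: MISS | VC [61]
  [7] addr=0x39c blk=57 s=1: L1-HIT | VC [61]
  [8] addr=0x3db blk=61 s=5: VC-HIT | VC [45]
  [9] addr=0x3d5 blk=61 s=5: L1-HIT | VC [45]
  [10] addr=0x114 blk=17 s=1: MISS | VC [45, 57]
  [11] addr=0x2d4 blk=45 s=5: VC-HIT | VC [61, 57]
  [12] addr=0x2d1 blk=45 s=5: L1-HIT | VC [61, 57]
  [13] addr=0x2da blk=45 s=5: L1-HIT | VC [61, 57]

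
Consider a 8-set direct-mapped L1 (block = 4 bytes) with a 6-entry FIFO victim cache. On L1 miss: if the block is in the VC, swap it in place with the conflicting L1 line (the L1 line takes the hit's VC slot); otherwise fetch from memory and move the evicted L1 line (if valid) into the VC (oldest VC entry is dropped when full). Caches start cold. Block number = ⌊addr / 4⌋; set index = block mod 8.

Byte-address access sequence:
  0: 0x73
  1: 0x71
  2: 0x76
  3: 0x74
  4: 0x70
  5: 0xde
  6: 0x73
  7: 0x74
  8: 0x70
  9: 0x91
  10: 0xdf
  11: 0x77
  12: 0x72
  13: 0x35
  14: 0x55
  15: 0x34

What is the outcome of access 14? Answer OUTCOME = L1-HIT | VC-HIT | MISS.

  [0] addr=0x73 blk=28 s=4: MISS | VC []
  [1] addr=0x71 blk=28 s=4: L1-HIT | VC []
  [2] addr=0x76 blk=29 s=5: MISS | VC []
  [3] addr=0x74 blk=29 s=5: L1-HIT | VC []
  [4] addr=0x70 blk=28 s=4: L1-HIT | VC []
  [5] addr=0xde blk=55 s=7: MISS | VC []
  [6] addr=0x73 blk=28 s=4: L1-HIT | VC []
  [7] addr=0x74 blk=29 s=5: L1-HIT | VC []
  [8] addr=0x70 blk=28 s=4: L1-HIT | VC []
  [9] addr=0x91 blk=36 s=4: MISS | VC [28]
  [10] addr=0xdf blk=55 s=7: L1-HIT | VC [28]
  [11] addr=0x77 blk=29 s=5: L1-HIT | VC [28]
  [12] addr=0x72 blk=28 s=4: VC-HIT | VC [36]
  [13] addr=0x35 blk=13 s=5: MISS | VC [36, 29]
  [14] addr=0x55 blk=21 s=5: MISS | VC [36, 29, 13]
  [15] addr=0x34 blk=13 s=5: VC-HIT | VC [36, 29, 21]

OUTCOME = MISS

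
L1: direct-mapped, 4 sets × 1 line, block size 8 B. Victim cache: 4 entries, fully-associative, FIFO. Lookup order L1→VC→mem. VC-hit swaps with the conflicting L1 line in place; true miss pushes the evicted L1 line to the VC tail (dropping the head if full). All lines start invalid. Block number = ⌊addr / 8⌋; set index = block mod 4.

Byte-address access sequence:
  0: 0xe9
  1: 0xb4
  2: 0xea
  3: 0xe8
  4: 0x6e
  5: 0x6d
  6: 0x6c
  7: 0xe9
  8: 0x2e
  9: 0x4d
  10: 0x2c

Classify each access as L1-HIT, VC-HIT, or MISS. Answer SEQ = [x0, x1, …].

  [0] addr=0xe9 blk=29 s=1: MISS | VC []
  [1] addr=0xb4 blk=22 s=2: MISS | VC []
  [2] addr=0xea blk=29 s=1: L1-HIT | VC []
  [3] addr=0xe8 blk=29 s=1: L1-HIT | VC []
  [4] addr=0x6e blk=13 s=1: MISS | VC [29]
  [5] addr=0x6d blk=13 s=1: L1-HIT | VC [29]
  [6] addr=0x6c blk=13 s=1: L1-HIT | VC [29]
  [7] addr=0xe9 blk=29 s=1: VC-HIT | VC [13]
  [8] addr=0x2e blk=5 s=1: MISS | VC [13, 29]
  [9] addr=0x4d blk=9 s=1: MISS | VC [13, 29, 5]
  [10] addr=0x2c blk=5 s=1: VC-HIT | VC [13, 29, 9]

SEQ = [MISS, MISS, L1-HIT, L1-HIT, MISS, L1-HIT, L1-HIT, VC-HIT, MISS, MISS, VC-HIT]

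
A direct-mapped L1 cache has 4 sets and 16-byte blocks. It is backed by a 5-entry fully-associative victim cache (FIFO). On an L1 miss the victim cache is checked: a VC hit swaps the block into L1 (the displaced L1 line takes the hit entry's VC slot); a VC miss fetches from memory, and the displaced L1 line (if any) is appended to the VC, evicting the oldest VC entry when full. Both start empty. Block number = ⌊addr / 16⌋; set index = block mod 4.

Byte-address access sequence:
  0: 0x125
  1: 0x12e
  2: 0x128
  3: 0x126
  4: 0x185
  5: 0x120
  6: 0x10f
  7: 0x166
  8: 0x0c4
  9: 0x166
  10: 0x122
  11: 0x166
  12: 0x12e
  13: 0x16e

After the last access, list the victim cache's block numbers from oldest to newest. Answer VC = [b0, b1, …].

VC = [24, 18, 16]

#0 0x125→b18/s2 MISS; vc=[]
#1 0x12e→b18/s2 L1-HIT; vc=[]
#2 0x128→b18/s2 L1-HIT; vc=[]
#3 0x126→b18/s2 L1-HIT; vc=[]
#4 0x185→b24/s0 MISS; vc=[]
#5 0x120→b18/s2 L1-HIT; vc=[]
#6 0x10f→b16/s0 MISS; vc=[24]
#7 0x166→b22/s2 MISS; vc=[24,18]
#8 0xc4→b12/s0 MISS; vc=[24,18,16]
#9 0x166→b22/s2 L1-HIT; vc=[24,18,16]
#10 0x122→b18/s2 VC-HIT; vc=[24,22,16]
#11 0x166→b22/s2 VC-HIT; vc=[24,18,16]
#12 0x12e→b18/s2 VC-HIT; vc=[24,22,16]
#13 0x16e→b22/s2 VC-HIT; vc=[24,18,16]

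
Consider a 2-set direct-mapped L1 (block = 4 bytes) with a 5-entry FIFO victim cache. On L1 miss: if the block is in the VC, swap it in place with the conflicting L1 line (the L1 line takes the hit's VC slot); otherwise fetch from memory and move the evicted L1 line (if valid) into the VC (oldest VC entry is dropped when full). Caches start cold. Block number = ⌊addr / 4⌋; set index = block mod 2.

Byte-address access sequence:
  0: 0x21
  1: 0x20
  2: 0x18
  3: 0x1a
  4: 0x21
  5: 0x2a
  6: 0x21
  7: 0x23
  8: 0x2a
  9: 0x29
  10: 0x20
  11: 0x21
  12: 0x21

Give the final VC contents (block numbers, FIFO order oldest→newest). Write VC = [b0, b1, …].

0: 0x21 (blk 8, set 0) → MISS  vc=[]
1: 0x20 (blk 8, set 0) → L1-HIT  vc=[]
2: 0x18 (blk 6, set 0) → MISS  vc=[8]
3: 0x1a (blk 6, set 0) → L1-HIT  vc=[8]
4: 0x21 (blk 8, set 0) → VC-HIT  vc=[6]
5: 0x2a (blk 10, set 0) → MISS  vc=[6, 8]
6: 0x21 (blk 8, set 0) → VC-HIT  vc=[6, 10]
7: 0x23 (blk 8, set 0) → L1-HIT  vc=[6, 10]
8: 0x2a (blk 10, set 0) → VC-HIT  vc=[6, 8]
9: 0x29 (blk 10, set 0) → L1-HIT  vc=[6, 8]
10: 0x20 (blk 8, set 0) → VC-HIT  vc=[6, 10]
11: 0x21 (blk 8, set 0) → L1-HIT  vc=[6, 10]
12: 0x21 (blk 8, set 0) → L1-HIT  vc=[6, 10]

VC = [6, 10]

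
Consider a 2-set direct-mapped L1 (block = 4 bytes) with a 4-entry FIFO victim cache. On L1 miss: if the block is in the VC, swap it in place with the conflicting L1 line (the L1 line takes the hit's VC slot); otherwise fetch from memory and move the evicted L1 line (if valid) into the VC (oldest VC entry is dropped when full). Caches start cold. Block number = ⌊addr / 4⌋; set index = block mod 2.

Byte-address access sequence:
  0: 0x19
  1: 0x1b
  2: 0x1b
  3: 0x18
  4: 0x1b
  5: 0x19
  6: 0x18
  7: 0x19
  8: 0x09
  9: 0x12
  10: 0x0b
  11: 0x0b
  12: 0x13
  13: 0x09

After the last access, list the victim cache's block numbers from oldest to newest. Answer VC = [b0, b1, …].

VC = [6, 4]

#0 0x19→b6/s0 MISS; vc=[]
#1 0x1b→b6/s0 L1-HIT; vc=[]
#2 0x1b→b6/s0 L1-HIT; vc=[]
#3 0x18→b6/s0 L1-HIT; vc=[]
#4 0x1b→b6/s0 L1-HIT; vc=[]
#5 0x19→b6/s0 L1-HIT; vc=[]
#6 0x18→b6/s0 L1-HIT; vc=[]
#7 0x19→b6/s0 L1-HIT; vc=[]
#8 0x9→b2/s0 MISS; vc=[6]
#9 0x12→b4/s0 MISS; vc=[6,2]
#10 0xb→b2/s0 VC-HIT; vc=[6,4]
#11 0xb→b2/s0 L1-HIT; vc=[6,4]
#12 0x13→b4/s0 VC-HIT; vc=[6,2]
#13 0x9→b2/s0 VC-HIT; vc=[6,4]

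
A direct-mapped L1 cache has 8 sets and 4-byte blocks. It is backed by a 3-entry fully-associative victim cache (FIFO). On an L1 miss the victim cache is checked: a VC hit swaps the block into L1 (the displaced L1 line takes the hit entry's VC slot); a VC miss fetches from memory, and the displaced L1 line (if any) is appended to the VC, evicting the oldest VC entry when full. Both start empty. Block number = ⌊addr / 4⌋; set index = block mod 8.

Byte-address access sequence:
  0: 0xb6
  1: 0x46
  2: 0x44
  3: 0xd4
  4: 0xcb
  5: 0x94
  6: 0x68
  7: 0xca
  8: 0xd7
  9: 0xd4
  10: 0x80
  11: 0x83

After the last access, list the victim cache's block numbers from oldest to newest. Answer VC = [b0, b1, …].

#0 0xb6→b45/s5 MISS; vc=[]
#1 0x46→b17/s1 MISS; vc=[]
#2 0x44→b17/s1 L1-HIT; vc=[]
#3 0xd4→b53/s5 MISS; vc=[45]
#4 0xcb→b50/s2 MISS; vc=[45]
#5 0x94→b37/s5 MISS; vc=[45,53]
#6 0x68→b26/s2 MISS; vc=[45,53,50]
#7 0xca→b50/s2 VC-HIT; vc=[45,53,26]
#8 0xd7→b53/s5 VC-HIT; vc=[45,37,26]
#9 0xd4→b53/s5 L1-HIT; vc=[45,37,26]
#10 0x80→b32/s0 MISS; vc=[45,37,26]
#11 0x83→b32/s0 L1-HIT; vc=[45,37,26]

VC = [45, 37, 26]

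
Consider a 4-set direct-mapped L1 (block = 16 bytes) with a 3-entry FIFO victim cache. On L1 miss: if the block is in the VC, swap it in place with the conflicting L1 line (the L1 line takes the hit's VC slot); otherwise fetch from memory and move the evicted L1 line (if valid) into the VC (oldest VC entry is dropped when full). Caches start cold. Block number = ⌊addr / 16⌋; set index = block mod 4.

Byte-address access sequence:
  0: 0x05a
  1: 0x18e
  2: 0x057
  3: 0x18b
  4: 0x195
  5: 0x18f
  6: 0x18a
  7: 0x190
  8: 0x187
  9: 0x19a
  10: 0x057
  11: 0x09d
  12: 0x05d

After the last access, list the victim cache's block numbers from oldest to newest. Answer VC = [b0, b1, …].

VC = [25, 9]

0: 0x5a (blk 5, set 1) → MISS  vc=[]
1: 0x18e (blk 24, set 0) → MISS  vc=[]
2: 0x57 (blk 5, set 1) → L1-HIT  vc=[]
3: 0x18b (blk 24, set 0) → L1-HIT  vc=[]
4: 0x195 (blk 25, set 1) → MISS  vc=[5]
5: 0x18f (blk 24, set 0) → L1-HIT  vc=[5]
6: 0x18a (blk 24, set 0) → L1-HIT  vc=[5]
7: 0x190 (blk 25, set 1) → L1-HIT  vc=[5]
8: 0x187 (blk 24, set 0) → L1-HIT  vc=[5]
9: 0x19a (blk 25, set 1) → L1-HIT  vc=[5]
10: 0x57 (blk 5, set 1) → VC-HIT  vc=[25]
11: 0x9d (blk 9, set 1) → MISS  vc=[25, 5]
12: 0x5d (blk 5, set 1) → VC-HIT  vc=[25, 9]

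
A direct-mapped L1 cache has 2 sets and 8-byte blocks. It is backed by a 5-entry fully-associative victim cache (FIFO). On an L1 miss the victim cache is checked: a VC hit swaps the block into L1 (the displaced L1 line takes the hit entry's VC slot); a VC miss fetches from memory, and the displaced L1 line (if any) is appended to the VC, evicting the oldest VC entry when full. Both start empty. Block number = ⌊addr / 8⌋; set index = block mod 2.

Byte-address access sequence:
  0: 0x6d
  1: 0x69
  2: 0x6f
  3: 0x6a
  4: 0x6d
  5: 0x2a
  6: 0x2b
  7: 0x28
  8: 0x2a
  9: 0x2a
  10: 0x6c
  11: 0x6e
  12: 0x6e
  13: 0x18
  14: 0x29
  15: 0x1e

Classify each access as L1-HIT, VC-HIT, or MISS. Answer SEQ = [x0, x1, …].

  [0] addr=0x6d blk=13 s=1: MISS | VC []
  [1] addr=0x69 blk=13 s=1: L1-HIT | VC []
  [2] addr=0x6f blk=13 s=1: L1-HIT | VC []
  [3] addr=0x6a blk=13 s=1: L1-HIT | VC []
  [4] addr=0x6d blk=13 s=1: L1-HIT | VC []
  [5] addr=0x2a blk=5 s=1: MISS | VC [13]
  [6] addr=0x2b blk=5 s=1: L1-HIT | VC [13]
  [7] addr=0x28 blk=5 s=1: L1-HIT | VC [13]
  [8] addr=0x2a blk=5 s=1: L1-HIT | VC [13]
  [9] addr=0x2a blk=5 s=1: L1-HIT | VC [13]
  [10] addr=0x6c blk=13 s=1: VC-HIT | VC [5]
  [11] addr=0x6e blk=13 s=1: L1-HIT | VC [5]
  [12] addr=0x6e blk=13 s=1: L1-HIT | VC [5]
  [13] addr=0x18 blk=3 s=1: MISS | VC [5, 13]
  [14] addr=0x29 blk=5 s=1: VC-HIT | VC [3, 13]
  [15] addr=0x1e blk=3 s=1: VC-HIT | VC [5, 13]

SEQ = [MISS, L1-HIT, L1-HIT, L1-HIT, L1-HIT, MISS, L1-HIT, L1-HIT, L1-HIT, L1-HIT, VC-HIT, L1-HIT, L1-HIT, MISS, VC-HIT, VC-HIT]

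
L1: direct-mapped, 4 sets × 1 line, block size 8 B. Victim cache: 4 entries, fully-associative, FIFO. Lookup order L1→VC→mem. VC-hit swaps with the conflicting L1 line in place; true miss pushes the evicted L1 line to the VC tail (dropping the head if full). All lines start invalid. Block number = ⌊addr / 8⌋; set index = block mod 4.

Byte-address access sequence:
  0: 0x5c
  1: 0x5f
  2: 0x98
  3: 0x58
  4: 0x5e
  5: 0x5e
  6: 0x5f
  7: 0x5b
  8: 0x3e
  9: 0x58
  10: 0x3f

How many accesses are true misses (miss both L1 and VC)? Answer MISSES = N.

MISSES = 3

0: 0x5c (blk 11, set 3) → MISS  vc=[]
1: 0x5f (blk 11, set 3) → L1-HIT  vc=[]
2: 0x98 (blk 19, set 3) → MISS  vc=[11]
3: 0x58 (blk 11, set 3) → VC-HIT  vc=[19]
4: 0x5e (blk 11, set 3) → L1-HIT  vc=[19]
5: 0x5e (blk 11, set 3) → L1-HIT  vc=[19]
6: 0x5f (blk 11, set 3) → L1-HIT  vc=[19]
7: 0x5b (blk 11, set 3) → L1-HIT  vc=[19]
8: 0x3e (blk 7, set 3) → MISS  vc=[19, 11]
9: 0x58 (blk 11, set 3) → VC-HIT  vc=[19, 7]
10: 0x3f (blk 7, set 3) → VC-HIT  vc=[19, 11]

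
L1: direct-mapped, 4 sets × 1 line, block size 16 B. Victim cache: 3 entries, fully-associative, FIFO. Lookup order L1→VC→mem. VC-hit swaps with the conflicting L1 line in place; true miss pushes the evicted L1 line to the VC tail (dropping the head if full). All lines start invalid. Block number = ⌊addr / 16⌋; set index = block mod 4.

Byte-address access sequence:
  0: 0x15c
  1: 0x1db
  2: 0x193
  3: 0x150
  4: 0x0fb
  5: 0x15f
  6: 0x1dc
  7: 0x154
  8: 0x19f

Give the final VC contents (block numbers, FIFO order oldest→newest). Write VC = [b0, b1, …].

#0 0x15c→b21/s1 MISS; vc=[]
#1 0x1db→b29/s1 MISS; vc=[21]
#2 0x193→b25/s1 MISS; vc=[21,29]
#3 0x150→b21/s1 VC-HIT; vc=[25,29]
#4 0xfb→b15/s3 MISS; vc=[25,29]
#5 0x15f→b21/s1 L1-HIT; vc=[25,29]
#6 0x1dc→b29/s1 VC-HIT; vc=[25,21]
#7 0x154→b21/s1 VC-HIT; vc=[25,29]
#8 0x19f→b25/s1 VC-HIT; vc=[21,29]

VC = [21, 29]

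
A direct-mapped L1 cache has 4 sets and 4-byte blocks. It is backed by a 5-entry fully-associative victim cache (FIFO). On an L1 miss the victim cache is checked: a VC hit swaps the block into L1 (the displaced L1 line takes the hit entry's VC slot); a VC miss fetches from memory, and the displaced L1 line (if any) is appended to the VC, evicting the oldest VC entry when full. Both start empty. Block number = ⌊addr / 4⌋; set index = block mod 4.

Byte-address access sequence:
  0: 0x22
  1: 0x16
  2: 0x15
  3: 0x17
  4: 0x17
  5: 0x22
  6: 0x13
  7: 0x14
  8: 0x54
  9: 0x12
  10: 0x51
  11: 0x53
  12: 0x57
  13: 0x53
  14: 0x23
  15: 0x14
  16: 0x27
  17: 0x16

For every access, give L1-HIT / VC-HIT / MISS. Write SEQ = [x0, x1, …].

0: 0x22 (blk 8, set 0) → MISS  vc=[]
1: 0x16 (blk 5, set 1) → MISS  vc=[]
2: 0x15 (blk 5, set 1) → L1-HIT  vc=[]
3: 0x17 (blk 5, set 1) → L1-HIT  vc=[]
4: 0x17 (blk 5, set 1) → L1-HIT  vc=[]
5: 0x22 (blk 8, set 0) → L1-HIT  vc=[]
6: 0x13 (blk 4, set 0) → MISS  vc=[8]
7: 0x14 (blk 5, set 1) → L1-HIT  vc=[8]
8: 0x54 (blk 21, set 1) → MISS  vc=[8, 5]
9: 0x12 (blk 4, set 0) → L1-HIT  vc=[8, 5]
10: 0x51 (blk 20, set 0) → MISS  vc=[8, 5, 4]
11: 0x53 (blk 20, set 0) → L1-HIT  vc=[8, 5, 4]
12: 0x57 (blk 21, set 1) → L1-HIT  vc=[8, 5, 4]
13: 0x53 (blk 20, set 0) → L1-HIT  vc=[8, 5, 4]
14: 0x23 (blk 8, set 0) → VC-HIT  vc=[20, 5, 4]
15: 0x14 (blk 5, set 1) → VC-HIT  vc=[20, 21, 4]
16: 0x27 (blk 9, set 1) → MISS  vc=[20, 21, 4, 5]
17: 0x16 (blk 5, set 1) → VC-HIT  vc=[20, 21, 4, 9]

SEQ = [MISS, MISS, L1-HIT, L1-HIT, L1-HIT, L1-HIT, MISS, L1-HIT, MISS, L1-HIT, MISS, L1-HIT, L1-HIT, L1-HIT, VC-HIT, VC-HIT, MISS, VC-HIT]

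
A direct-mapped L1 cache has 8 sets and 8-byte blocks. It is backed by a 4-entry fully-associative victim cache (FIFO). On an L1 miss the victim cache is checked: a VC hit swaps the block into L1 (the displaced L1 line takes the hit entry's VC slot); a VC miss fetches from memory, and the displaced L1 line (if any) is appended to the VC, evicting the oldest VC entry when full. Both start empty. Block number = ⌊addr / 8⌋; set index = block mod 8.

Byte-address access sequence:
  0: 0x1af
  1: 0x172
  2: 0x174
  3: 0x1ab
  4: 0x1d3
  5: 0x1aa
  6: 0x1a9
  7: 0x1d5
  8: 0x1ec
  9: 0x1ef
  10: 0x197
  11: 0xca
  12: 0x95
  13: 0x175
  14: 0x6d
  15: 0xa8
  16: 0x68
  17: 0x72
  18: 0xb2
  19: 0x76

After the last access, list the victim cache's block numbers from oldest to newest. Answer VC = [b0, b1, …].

VC = [61, 21, 46, 22]

#0 0x1af→b53/s5 MISS; vc=[]
#1 0x172→b46/s6 MISS; vc=[]
#2 0x174→b46/s6 L1-HIT; vc=[]
#3 0x1ab→b53/s5 L1-HIT; vc=[]
#4 0x1d3→b58/s2 MISS; vc=[]
#5 0x1aa→b53/s5 L1-HIT; vc=[]
#6 0x1a9→b53/s5 L1-HIT; vc=[]
#7 0x1d5→b58/s2 L1-HIT; vc=[]
#8 0x1ec→b61/s5 MISS; vc=[53]
#9 0x1ef→b61/s5 L1-HIT; vc=[53]
#10 0x197→b50/s2 MISS; vc=[53,58]
#11 0xca→b25/s1 MISS; vc=[53,58]
#12 0x95→b18/s2 MISS; vc=[53,58,50]
#13 0x175→b46/s6 L1-HIT; vc=[53,58,50]
#14 0x6d→b13/s5 MISS; vc=[53,58,50,61]
#15 0xa8→b21/s5 MISS; vc=[58,50,61,13]
#16 0x68→b13/s5 VC-HIT; vc=[58,50,61,21]
#17 0x72→b14/s6 MISS; vc=[50,61,21,46]
#18 0xb2→b22/s6 MISS; vc=[61,21,46,14]
#19 0x76→b14/s6 VC-HIT; vc=[61,21,46,22]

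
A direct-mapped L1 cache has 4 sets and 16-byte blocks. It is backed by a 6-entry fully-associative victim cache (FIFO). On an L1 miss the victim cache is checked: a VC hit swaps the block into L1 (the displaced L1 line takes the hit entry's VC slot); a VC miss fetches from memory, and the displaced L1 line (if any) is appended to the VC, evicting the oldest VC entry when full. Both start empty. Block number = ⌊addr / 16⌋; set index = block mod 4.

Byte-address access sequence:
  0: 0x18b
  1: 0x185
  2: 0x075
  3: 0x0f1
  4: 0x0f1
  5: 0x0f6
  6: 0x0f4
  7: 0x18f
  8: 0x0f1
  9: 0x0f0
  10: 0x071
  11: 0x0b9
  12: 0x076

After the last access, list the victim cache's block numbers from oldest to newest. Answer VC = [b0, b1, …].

0: 0x18b (blk 24, set 0) → MISS  vc=[]
1: 0x185 (blk 24, set 0) → L1-HIT  vc=[]
2: 0x75 (blk 7, set 3) → MISS  vc=[]
3: 0xf1 (blk 15, set 3) → MISS  vc=[7]
4: 0xf1 (blk 15, set 3) → L1-HIT  vc=[7]
5: 0xf6 (blk 15, set 3) → L1-HIT  vc=[7]
6: 0xf4 (blk 15, set 3) → L1-HIT  vc=[7]
7: 0x18f (blk 24, set 0) → L1-HIT  vc=[7]
8: 0xf1 (blk 15, set 3) → L1-HIT  vc=[7]
9: 0xf0 (blk 15, set 3) → L1-HIT  vc=[7]
10: 0x71 (blk 7, set 3) → VC-HIT  vc=[15]
11: 0xb9 (blk 11, set 3) → MISS  vc=[15, 7]
12: 0x76 (blk 7, set 3) → VC-HIT  vc=[15, 11]

VC = [15, 11]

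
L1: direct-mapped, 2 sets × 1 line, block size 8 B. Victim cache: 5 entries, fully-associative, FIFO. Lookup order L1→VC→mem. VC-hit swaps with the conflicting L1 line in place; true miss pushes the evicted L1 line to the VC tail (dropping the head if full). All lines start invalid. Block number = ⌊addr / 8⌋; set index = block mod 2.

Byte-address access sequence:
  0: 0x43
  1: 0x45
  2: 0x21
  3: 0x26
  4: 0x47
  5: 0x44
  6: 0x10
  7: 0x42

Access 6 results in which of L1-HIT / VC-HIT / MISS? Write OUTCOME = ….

OUTCOME = MISS

#0 0x43→b8/s0 MISS; vc=[]
#1 0x45→b8/s0 L1-HIT; vc=[]
#2 0x21→b4/s0 MISS; vc=[8]
#3 0x26→b4/s0 L1-HIT; vc=[8]
#4 0x47→b8/s0 VC-HIT; vc=[4]
#5 0x44→b8/s0 L1-HIT; vc=[4]
#6 0x10→b2/s0 MISS; vc=[4,8]
#7 0x42→b8/s0 VC-HIT; vc=[4,2]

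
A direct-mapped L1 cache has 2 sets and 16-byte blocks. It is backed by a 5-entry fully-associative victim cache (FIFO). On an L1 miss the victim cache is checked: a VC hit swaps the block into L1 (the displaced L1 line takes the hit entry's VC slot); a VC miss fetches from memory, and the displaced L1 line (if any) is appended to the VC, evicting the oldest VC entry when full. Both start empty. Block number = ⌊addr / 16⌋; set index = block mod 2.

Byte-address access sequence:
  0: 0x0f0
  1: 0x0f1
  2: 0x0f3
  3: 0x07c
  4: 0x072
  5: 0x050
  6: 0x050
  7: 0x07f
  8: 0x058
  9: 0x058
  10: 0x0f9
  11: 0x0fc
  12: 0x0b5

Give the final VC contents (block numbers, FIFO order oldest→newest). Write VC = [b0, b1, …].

VC = [5, 7, 15]

#0 0xf0→b15/s1 MISS; vc=[]
#1 0xf1→b15/s1 L1-HIT; vc=[]
#2 0xf3→b15/s1 L1-HIT; vc=[]
#3 0x7c→b7/s1 MISS; vc=[15]
#4 0x72→b7/s1 L1-HIT; vc=[15]
#5 0x50→b5/s1 MISS; vc=[15,7]
#6 0x50→b5/s1 L1-HIT; vc=[15,7]
#7 0x7f→b7/s1 VC-HIT; vc=[15,5]
#8 0x58→b5/s1 VC-HIT; vc=[15,7]
#9 0x58→b5/s1 L1-HIT; vc=[15,7]
#10 0xf9→b15/s1 VC-HIT; vc=[5,7]
#11 0xfc→b15/s1 L1-HIT; vc=[5,7]
#12 0xb5→b11/s1 MISS; vc=[5,7,15]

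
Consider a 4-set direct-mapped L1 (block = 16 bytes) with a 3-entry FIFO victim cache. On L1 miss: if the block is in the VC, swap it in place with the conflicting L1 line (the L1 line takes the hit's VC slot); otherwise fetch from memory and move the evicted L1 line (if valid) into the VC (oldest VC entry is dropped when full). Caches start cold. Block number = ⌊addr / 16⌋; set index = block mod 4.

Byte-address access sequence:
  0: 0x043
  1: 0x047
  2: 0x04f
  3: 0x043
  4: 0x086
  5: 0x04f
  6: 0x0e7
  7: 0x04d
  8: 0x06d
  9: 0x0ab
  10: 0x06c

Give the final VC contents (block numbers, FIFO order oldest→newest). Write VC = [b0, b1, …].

  [0] addr=0x43 blk=4 s=0: MISS | VC []
  [1] addr=0x47 blk=4 s=0: L1-HIT | VC []
  [2] addr=0x4f blk=4 s=0: L1-HIT | VC []
  [3] addr=0x43 blk=4 s=0: L1-HIT | VC []
  [4] addr=0x86 blk=8 s=0: MISS | VC [4]
  [5] addr=0x4f blk=4 s=0: VC-HIT | VC [8]
  [6] addr=0xe7 blk=14 s=2: MISS | VC [8]
  [7] addr=0x4d blk=4 s=0: L1-HIT | VC [8]
  [8] addr=0x6d blk=6 s=2: MISS | VC [8, 14]
  [9] addr=0xab blk=10 s=2: MISS | VC [8, 14, 6]
  [10] addr=0x6c blk=6 s=2: VC-HIT | VC [8, 14, 10]

VC = [8, 14, 10]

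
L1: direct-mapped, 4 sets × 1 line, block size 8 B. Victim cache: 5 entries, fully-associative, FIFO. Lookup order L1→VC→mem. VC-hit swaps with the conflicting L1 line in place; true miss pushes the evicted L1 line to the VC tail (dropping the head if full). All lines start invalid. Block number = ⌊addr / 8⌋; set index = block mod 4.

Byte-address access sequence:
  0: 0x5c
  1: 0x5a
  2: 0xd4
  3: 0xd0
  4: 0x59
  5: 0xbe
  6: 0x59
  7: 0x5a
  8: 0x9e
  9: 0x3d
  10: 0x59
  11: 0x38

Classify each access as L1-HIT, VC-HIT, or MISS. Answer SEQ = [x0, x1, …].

SEQ = [MISS, L1-HIT, MISS, L1-HIT, L1-HIT, MISS, VC-HIT, L1-HIT, MISS, MISS, VC-HIT, VC-HIT]

#0 0x5c→b11/s3 MISS; vc=[]
#1 0x5a→b11/s3 L1-HIT; vc=[]
#2 0xd4→b26/s2 MISS; vc=[]
#3 0xd0→b26/s2 L1-HIT; vc=[]
#4 0x59→b11/s3 L1-HIT; vc=[]
#5 0xbe→b23/s3 MISS; vc=[11]
#6 0x59→b11/s3 VC-HIT; vc=[23]
#7 0x5a→b11/s3 L1-HIT; vc=[23]
#8 0x9e→b19/s3 MISS; vc=[23,11]
#9 0x3d→b7/s3 MISS; vc=[23,11,19]
#10 0x59→b11/s3 VC-HIT; vc=[23,7,19]
#11 0x38→b7/s3 VC-HIT; vc=[23,11,19]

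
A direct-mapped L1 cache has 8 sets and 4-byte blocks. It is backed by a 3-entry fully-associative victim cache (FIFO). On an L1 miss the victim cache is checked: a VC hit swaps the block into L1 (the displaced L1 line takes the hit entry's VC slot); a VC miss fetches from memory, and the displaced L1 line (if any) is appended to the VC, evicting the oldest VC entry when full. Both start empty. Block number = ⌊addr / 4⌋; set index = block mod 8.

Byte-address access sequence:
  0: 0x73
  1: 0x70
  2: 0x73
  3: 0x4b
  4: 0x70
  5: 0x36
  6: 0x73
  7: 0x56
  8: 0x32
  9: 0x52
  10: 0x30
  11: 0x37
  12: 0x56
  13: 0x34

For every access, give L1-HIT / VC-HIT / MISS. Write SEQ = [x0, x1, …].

#0 0x73→b28/s4 MISS; vc=[]
#1 0x70→b28/s4 L1-HIT; vc=[]
#2 0x73→b28/s4 L1-HIT; vc=[]
#3 0x4b→b18/s2 MISS; vc=[]
#4 0x70→b28/s4 L1-HIT; vc=[]
#5 0x36→b13/s5 MISS; vc=[]
#6 0x73→b28/s4 L1-HIT; vc=[]
#7 0x56→b21/s5 MISS; vc=[13]
#8 0x32→b12/s4 MISS; vc=[13,28]
#9 0x52→b20/s4 MISS; vc=[13,28,12]
#10 0x30→b12/s4 VC-HIT; vc=[13,28,20]
#11 0x37→b13/s5 VC-HIT; vc=[21,28,20]
#12 0x56→b21/s5 VC-HIT; vc=[13,28,20]
#13 0x34→b13/s5 VC-HIT; vc=[21,28,20]

SEQ = [MISS, L1-HIT, L1-HIT, MISS, L1-HIT, MISS, L1-HIT, MISS, MISS, MISS, VC-HIT, VC-HIT, VC-HIT, VC-HIT]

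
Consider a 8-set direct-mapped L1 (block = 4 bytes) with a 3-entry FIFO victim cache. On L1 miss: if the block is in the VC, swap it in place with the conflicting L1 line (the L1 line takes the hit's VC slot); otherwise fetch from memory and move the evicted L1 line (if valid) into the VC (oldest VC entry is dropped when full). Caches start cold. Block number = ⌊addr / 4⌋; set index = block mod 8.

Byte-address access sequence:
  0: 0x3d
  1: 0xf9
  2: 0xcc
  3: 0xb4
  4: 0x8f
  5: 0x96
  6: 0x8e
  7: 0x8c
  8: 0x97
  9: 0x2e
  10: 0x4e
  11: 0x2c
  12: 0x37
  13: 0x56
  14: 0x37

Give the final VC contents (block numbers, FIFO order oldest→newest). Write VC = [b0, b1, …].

0: 0x3d (blk 15, set 7) → MISS  vc=[]
1: 0xf9 (blk 62, set 6) → MISS  vc=[]
2: 0xcc (blk 51, set 3) → MISS  vc=[]
3: 0xb4 (blk 45, set 5) → MISS  vc=[]
4: 0x8f (blk 35, set 3) → MISS  vc=[51]
5: 0x96 (blk 37, set 5) → MISS  vc=[51, 45]
6: 0x8e (blk 35, set 3) → L1-HIT  vc=[51, 45]
7: 0x8c (blk 35, set 3) → L1-HIT  vc=[51, 45]
8: 0x97 (blk 37, set 5) → L1-HIT  vc=[51, 45]
9: 0x2e (blk 11, set 3) → MISS  vc=[51, 45, 35]
10: 0x4e (blk 19, set 3) → MISS  vc=[45, 35, 11]
11: 0x2c (blk 11, set 3) → VC-HIT  vc=[45, 35, 19]
12: 0x37 (blk 13, set 5) → MISS  vc=[35, 19, 37]
13: 0x56 (blk 21, set 5) → MISS  vc=[19, 37, 13]
14: 0x37 (blk 13, set 5) → VC-HIT  vc=[19, 37, 21]

VC = [19, 37, 21]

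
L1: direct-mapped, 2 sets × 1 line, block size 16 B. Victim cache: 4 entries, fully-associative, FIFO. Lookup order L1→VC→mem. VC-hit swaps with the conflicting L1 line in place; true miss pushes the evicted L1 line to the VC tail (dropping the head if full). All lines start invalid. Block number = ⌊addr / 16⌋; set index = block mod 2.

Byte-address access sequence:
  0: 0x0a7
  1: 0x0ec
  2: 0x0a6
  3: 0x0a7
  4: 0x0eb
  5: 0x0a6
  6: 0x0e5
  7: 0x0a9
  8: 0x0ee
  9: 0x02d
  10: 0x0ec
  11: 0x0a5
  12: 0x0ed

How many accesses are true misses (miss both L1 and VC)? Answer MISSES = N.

  [0] addr=0xa7 blk=10 s=0: MISS | VC []
  [1] addr=0xec blk=14 s=0: MISS | VC [10]
  [2] addr=0xa6 blk=10 s=0: VC-HIT | VC [14]
  [3] addr=0xa7 blk=10 s=0: L1-HIT | VC [14]
  [4] addr=0xeb blk=14 s=0: VC-HIT | VC [10]
  [5] addr=0xa6 blk=10 s=0: VC-HIT | VC [14]
  [6] addr=0xe5 blk=14 s=0: VC-HIT | VC [10]
  [7] addr=0xa9 blk=10 s=0: VC-HIT | VC [14]
  [8] addr=0xee blk=14 s=0: VC-HIT | VC [10]
  [9] addr=0x2d blk=2 s=0: MISS | VC [10, 14]
  [10] addr=0xec blk=14 s=0: VC-HIT | VC [10, 2]
  [11] addr=0xa5 blk=10 s=0: VC-HIT | VC [14, 2]
  [12] addr=0xed blk=14 s=0: VC-HIT | VC [10, 2]

MISSES = 3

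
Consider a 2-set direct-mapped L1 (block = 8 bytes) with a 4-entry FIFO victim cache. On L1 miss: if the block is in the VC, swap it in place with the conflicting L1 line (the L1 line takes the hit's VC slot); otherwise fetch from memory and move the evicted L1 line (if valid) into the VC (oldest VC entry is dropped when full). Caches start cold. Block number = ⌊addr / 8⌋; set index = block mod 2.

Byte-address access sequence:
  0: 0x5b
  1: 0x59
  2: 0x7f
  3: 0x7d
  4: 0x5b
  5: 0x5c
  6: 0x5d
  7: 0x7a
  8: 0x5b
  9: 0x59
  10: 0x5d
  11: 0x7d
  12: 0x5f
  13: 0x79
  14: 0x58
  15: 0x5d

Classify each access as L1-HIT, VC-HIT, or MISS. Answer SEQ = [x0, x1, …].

  [0] addr=0x5b blk=11 s=1: MISS | VC []
  [1] addr=0x59 blk=11 s=1: L1-HIT | VC []
  [2] addr=0x7f blk=15 s=1: MISS | VC [11]
  [3] addr=0x7d blk=15 s=1: L1-HIT | VC [11]
  [4] addr=0x5b blk=11 s=1: VC-HIT | VC [15]
  [5] addr=0x5c blk=11 s=1: L1-HIT | VC [15]
  [6] addr=0x5d blk=11 s=1: L1-HIT | VC [15]
  [7] addr=0x7a blk=15 s=1: VC-HIT | VC [11]
  [8] addr=0x5b blk=11 s=1: VC-HIT | VC [15]
  [9] addr=0x59 blk=11 s=1: L1-HIT | VC [15]
  [10] addr=0x5d blk=11 s=1: L1-HIT | VC [15]
  [11] addr=0x7d blk=15 s=1: VC-HIT | VC [11]
  [12] addr=0x5f blk=11 s=1: VC-HIT | VC [15]
  [13] addr=0x79 blk=15 s=1: VC-HIT | VC [11]
  [14] addr=0x58 blk=11 s=1: VC-HIT | VC [15]
  [15] addr=0x5d blk=11 s=1: L1-HIT | VC [15]

SEQ = [MISS, L1-HIT, MISS, L1-HIT, VC-HIT, L1-HIT, L1-HIT, VC-HIT, VC-HIT, L1-HIT, L1-HIT, VC-HIT, VC-HIT, VC-HIT, VC-HIT, L1-HIT]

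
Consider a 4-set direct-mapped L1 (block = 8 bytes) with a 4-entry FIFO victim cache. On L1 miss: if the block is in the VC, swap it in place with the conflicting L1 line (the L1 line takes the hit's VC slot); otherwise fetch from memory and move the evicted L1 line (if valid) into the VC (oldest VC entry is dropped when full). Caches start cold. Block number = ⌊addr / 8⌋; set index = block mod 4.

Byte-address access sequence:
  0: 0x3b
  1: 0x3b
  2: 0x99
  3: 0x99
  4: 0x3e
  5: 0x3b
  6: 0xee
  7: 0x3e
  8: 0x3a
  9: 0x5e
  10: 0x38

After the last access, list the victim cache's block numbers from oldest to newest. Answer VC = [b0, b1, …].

VC = [19, 11]

  [0] addr=0x3b blk=7 s=3: MISS | VC []
  [1] addr=0x3b blk=7 s=3: L1-HIT | VC []
  [2] addr=0x99 blk=19 s=3: MISS | VC [7]
  [3] addr=0x99 blk=19 s=3: L1-HIT | VC [7]
  [4] addr=0x3e blk=7 s=3: VC-HIT | VC [19]
  [5] addr=0x3b blk=7 s=3: L1-HIT | VC [19]
  [6] addr=0xee blk=29 s=1: MISS | VC [19]
  [7] addr=0x3e blk=7 s=3: L1-HIT | VC [19]
  [8] addr=0x3a blk=7 s=3: L1-HIT | VC [19]
  [9] addr=0x5e blk=11 s=3: MISS | VC [19, 7]
  [10] addr=0x38 blk=7 s=3: VC-HIT | VC [19, 11]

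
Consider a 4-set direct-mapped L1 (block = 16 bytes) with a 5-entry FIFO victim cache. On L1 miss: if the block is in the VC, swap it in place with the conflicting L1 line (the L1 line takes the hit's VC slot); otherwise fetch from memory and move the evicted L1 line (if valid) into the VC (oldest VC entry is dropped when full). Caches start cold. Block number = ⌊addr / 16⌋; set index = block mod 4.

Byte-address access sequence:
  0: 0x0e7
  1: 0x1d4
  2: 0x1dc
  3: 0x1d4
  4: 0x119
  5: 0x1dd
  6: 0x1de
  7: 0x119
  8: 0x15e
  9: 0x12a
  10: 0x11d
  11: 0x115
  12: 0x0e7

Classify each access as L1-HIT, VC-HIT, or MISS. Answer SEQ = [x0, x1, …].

0: 0xe7 (blk 14, set 2) → MISS  vc=[]
1: 0x1d4 (blk 29, set 1) → MISS  vc=[]
2: 0x1dc (blk 29, set 1) → L1-HIT  vc=[]
3: 0x1d4 (blk 29, set 1) → L1-HIT  vc=[]
4: 0x119 (blk 17, set 1) → MISS  vc=[29]
5: 0x1dd (blk 29, set 1) → VC-HIT  vc=[17]
6: 0x1de (blk 29, set 1) → L1-HIT  vc=[17]
7: 0x119 (blk 17, set 1) → VC-HIT  vc=[29]
8: 0x15e (blk 21, set 1) → MISS  vc=[29, 17]
9: 0x12a (blk 18, set 2) → MISS  vc=[29, 17, 14]
10: 0x11d (blk 17, set 1) → VC-HIT  vc=[29, 21, 14]
11: 0x115 (blk 17, set 1) → L1-HIT  vc=[29, 21, 14]
12: 0xe7 (blk 14, set 2) → VC-HIT  vc=[29, 21, 18]

SEQ = [MISS, MISS, L1-HIT, L1-HIT, MISS, VC-HIT, L1-HIT, VC-HIT, MISS, MISS, VC-HIT, L1-HIT, VC-HIT]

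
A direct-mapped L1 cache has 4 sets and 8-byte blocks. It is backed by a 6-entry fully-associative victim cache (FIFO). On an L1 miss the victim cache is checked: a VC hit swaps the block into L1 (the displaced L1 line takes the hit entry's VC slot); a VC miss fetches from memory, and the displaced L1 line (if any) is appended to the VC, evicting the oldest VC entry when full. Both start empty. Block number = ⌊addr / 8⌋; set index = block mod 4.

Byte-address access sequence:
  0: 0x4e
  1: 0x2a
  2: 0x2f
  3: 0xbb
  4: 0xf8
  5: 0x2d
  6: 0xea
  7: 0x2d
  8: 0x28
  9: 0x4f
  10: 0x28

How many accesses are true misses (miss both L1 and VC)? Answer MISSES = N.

0: 0x4e (blk 9, set 1) → MISS  vc=[]
1: 0x2a (blk 5, set 1) → MISS  vc=[9]
2: 0x2f (blk 5, set 1) → L1-HIT  vc=[9]
3: 0xbb (blk 23, set 3) → MISS  vc=[9]
4: 0xf8 (blk 31, set 3) → MISS  vc=[9, 23]
5: 0x2d (blk 5, set 1) → L1-HIT  vc=[9, 23]
6: 0xea (blk 29, set 1) → MISS  vc=[9, 23, 5]
7: 0x2d (blk 5, set 1) → VC-HIT  vc=[9, 23, 29]
8: 0x28 (blk 5, set 1) → L1-HIT  vc=[9, 23, 29]
9: 0x4f (blk 9, set 1) → VC-HIT  vc=[5, 23, 29]
10: 0x28 (blk 5, set 1) → VC-HIT  vc=[9, 23, 29]

MISSES = 5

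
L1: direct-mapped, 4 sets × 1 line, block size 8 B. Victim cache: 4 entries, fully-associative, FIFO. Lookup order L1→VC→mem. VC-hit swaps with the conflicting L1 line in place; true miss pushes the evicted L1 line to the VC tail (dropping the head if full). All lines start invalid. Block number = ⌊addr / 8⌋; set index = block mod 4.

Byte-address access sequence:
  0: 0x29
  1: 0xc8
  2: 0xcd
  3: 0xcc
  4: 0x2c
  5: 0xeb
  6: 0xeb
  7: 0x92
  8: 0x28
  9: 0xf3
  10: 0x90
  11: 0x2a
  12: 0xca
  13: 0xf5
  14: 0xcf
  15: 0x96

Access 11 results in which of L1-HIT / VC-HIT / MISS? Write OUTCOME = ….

OUTCOME = L1-HIT

  [0] addr=0x29 blk=5 s=1: MISS | VC []
  [1] addr=0xc8 blk=25 s=1: MISS | VC [5]
  [2] addr=0xcd blk=25 s=1: L1-HIT | VC [5]
  [3] addr=0xcc blk=25 s=1: L1-HIT | VC [5]
  [4] addr=0x2c blk=5 s=1: VC-HIT | VC [25]
  [5] addr=0xeb blk=29 s=1: MISS | VC [25, 5]
  [6] addr=0xeb blk=29 s=1: L1-HIT | VC [25, 5]
  [7] addr=0x92 blk=18 s=2: MISS | VC [25, 5]
  [8] addr=0x28 blk=5 s=1: VC-HIT | VC [25, 29]
  [9] addr=0xf3 blk=30 s=2: MISS | VC [25, 29, 18]
  [10] addr=0x90 blk=18 s=2: VC-HIT | VC [25, 29, 30]
  [11] addr=0x2a blk=5 s=1: L1-HIT | VC [25, 29, 30]
  [12] addr=0xca blk=25 s=1: VC-HIT | VC [5, 29, 30]
  [13] addr=0xf5 blk=30 s=2: VC-HIT | VC [5, 29, 18]
  [14] addr=0xcf blk=25 s=1: L1-HIT | VC [5, 29, 18]
  [15] addr=0x96 blk=18 s=2: VC-HIT | VC [5, 29, 30]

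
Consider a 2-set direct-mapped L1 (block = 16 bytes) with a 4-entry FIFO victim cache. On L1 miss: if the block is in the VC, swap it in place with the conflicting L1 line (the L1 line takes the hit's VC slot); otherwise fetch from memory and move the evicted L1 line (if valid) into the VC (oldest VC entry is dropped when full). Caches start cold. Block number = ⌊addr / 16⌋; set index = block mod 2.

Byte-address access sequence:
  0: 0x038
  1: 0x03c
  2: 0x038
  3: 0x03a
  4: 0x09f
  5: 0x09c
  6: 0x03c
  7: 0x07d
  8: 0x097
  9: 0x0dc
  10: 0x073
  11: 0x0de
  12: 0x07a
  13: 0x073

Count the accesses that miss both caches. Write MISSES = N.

0: 0x38 (blk 3, set 1) → MISS  vc=[]
1: 0x3c (blk 3, set 1) → L1-HIT  vc=[]
2: 0x38 (blk 3, set 1) → L1-HIT  vc=[]
3: 0x3a (blk 3, set 1) → L1-HIT  vc=[]
4: 0x9f (blk 9, set 1) → MISS  vc=[3]
5: 0x9c (blk 9, set 1) → L1-HIT  vc=[3]
6: 0x3c (blk 3, set 1) → VC-HIT  vc=[9]
7: 0x7d (blk 7, set 1) → MISS  vc=[9, 3]
8: 0x97 (blk 9, set 1) → VC-HIT  vc=[7, 3]
9: 0xdc (blk 13, set 1) → MISS  vc=[7, 3, 9]
10: 0x73 (blk 7, set 1) → VC-HIT  vc=[13, 3, 9]
11: 0xde (blk 13, set 1) → VC-HIT  vc=[7, 3, 9]
12: 0x7a (blk 7, set 1) → VC-HIT  vc=[13, 3, 9]
13: 0x73 (blk 7, set 1) → L1-HIT  vc=[13, 3, 9]

MISSES = 4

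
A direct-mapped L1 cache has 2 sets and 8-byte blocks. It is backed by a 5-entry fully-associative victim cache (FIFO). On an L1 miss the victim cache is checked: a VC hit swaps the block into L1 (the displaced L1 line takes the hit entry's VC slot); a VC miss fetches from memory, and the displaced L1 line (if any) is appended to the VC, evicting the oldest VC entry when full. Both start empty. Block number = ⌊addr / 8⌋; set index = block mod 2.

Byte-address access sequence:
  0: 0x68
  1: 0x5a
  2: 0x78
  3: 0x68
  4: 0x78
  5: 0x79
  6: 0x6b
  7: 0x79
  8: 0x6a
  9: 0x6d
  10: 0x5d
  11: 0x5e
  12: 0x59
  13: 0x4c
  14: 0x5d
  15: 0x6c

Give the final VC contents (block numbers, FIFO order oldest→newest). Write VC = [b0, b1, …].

VC = [15, 11, 9]

#0 0x68→b13/s1 MISS; vc=[]
#1 0x5a→b11/s1 MISS; vc=[13]
#2 0x78→b15/s1 MISS; vc=[13,11]
#3 0x68→b13/s1 VC-HIT; vc=[15,11]
#4 0x78→b15/s1 VC-HIT; vc=[13,11]
#5 0x79→b15/s1 L1-HIT; vc=[13,11]
#6 0x6b→b13/s1 VC-HIT; vc=[15,11]
#7 0x79→b15/s1 VC-HIT; vc=[13,11]
#8 0x6a→b13/s1 VC-HIT; vc=[15,11]
#9 0x6d→b13/s1 L1-HIT; vc=[15,11]
#10 0x5d→b11/s1 VC-HIT; vc=[15,13]
#11 0x5e→b11/s1 L1-HIT; vc=[15,13]
#12 0x59→b11/s1 L1-HIT; vc=[15,13]
#13 0x4c→b9/s1 MISS; vc=[15,13,11]
#14 0x5d→b11/s1 VC-HIT; vc=[15,13,9]
#15 0x6c→b13/s1 VC-HIT; vc=[15,11,9]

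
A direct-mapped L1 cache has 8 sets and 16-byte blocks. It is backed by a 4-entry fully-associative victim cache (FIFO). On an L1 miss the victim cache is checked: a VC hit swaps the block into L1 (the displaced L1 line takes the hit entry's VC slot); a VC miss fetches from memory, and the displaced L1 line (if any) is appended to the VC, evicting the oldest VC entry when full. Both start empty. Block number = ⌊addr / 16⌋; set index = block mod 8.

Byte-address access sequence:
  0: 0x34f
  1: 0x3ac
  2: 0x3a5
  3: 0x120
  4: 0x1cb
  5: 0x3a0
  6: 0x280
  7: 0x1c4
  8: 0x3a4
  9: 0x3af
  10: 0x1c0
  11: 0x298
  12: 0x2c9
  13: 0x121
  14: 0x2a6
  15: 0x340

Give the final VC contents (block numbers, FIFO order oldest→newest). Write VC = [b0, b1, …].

#0 0x34f→b52/s4 MISS; vc=[]
#1 0x3ac→b58/s2 MISS; vc=[]
#2 0x3a5→b58/s2 L1-HIT; vc=[]
#3 0x120→b18/s2 MISS; vc=[58]
#4 0x1cb→b28/s4 MISS; vc=[58,52]
#5 0x3a0→b58/s2 VC-HIT; vc=[18,52]
#6 0x280→b40/s0 MISS; vc=[18,52]
#7 0x1c4→b28/s4 L1-HIT; vc=[18,52]
#8 0x3a4→b58/s2 L1-HIT; vc=[18,52]
#9 0x3af→b58/s2 L1-HIT; vc=[18,52]
#10 0x1c0→b28/s4 L1-HIT; vc=[18,52]
#11 0x298→b41/s1 MISS; vc=[18,52]
#12 0x2c9→b44/s4 MISS; vc=[18,52,28]
#13 0x121→b18/s2 VC-HIT; vc=[58,52,28]
#14 0x2a6→b42/s2 MISS; vc=[58,52,28,18]
#15 0x340→b52/s4 VC-HIT; vc=[58,44,28,18]

VC = [58, 44, 28, 18]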